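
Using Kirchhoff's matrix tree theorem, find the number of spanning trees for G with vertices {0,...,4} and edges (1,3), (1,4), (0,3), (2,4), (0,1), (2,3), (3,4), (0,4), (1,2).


By Kirchhoff's matrix tree theorem, the number of spanning trees equals
the determinant of any cofactor of the Laplacian matrix L.
G has 5 vertices and 9 edges.
Computing the (4 x 4) cofactor determinant gives 75.

75


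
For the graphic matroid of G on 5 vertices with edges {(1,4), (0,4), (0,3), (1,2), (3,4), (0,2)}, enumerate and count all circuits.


A circuit in a graphic matroid = edge set of a simple cycle.
G has 5 vertices and 6 edges.
Enumerating all minimal edge subsets forming cycles...
Total circuits found: 3.

3


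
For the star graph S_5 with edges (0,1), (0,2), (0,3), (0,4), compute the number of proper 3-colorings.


P(tree, k) = k * (k-1)^(4) for any tree on 5 vertices.
P(3) = 3 * 2^4 = 3 * 16 = 48.

48


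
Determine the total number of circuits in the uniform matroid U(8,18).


In U(8,18), circuits are the (9)-element subsets.
Any set of 9 elements is dependent, and removing any one element gives
an independent set of size 8, so it is a minimal dependent set.
Number of circuits = C(18,9) = 48620.

48620


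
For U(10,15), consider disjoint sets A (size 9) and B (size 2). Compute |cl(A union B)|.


|A union B| = 9 + 2 = 11 (disjoint).
In U(10,15), cl(S) = S if |S| < 10, else cl(S) = E.
Since 11 >= 10, cl(A union B) = E.
|cl(A union B)| = 15.

15


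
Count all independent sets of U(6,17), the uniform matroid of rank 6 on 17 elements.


Independent sets of U(6,17) are all subsets of size <= 6.
Count = (17 choose 0) + (17 choose 1) + (17 choose 2) + (17 choose 3) + (17 choose 4) + (17 choose 5) + (17 choose 6)
     = 1 + 17 + 136 + 680 + 2380 + 6188 + 12376
     = 21778.

21778


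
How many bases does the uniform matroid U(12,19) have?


Bases of U(12,19) are all 12-element subsets of the 19-element ground set.
Number of bases = C(19,12).
C(19,12) = 19! / (12! * 7!) = 50388.

50388


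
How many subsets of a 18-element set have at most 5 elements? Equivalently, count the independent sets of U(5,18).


Independent sets of U(5,18) are all subsets of size <= 5.
Count = (18 choose 0) + (18 choose 1) + (18 choose 2) + (18 choose 3) + (18 choose 4) + (18 choose 5)
     = 1 + 18 + 153 + 816 + 3060 + 8568
     = 12616.

12616


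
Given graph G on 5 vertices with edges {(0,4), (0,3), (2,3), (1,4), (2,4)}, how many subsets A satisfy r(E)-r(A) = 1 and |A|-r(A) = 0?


R(x,y) = sum over A in 2^E of x^(r(E)-r(A)) * y^(|A|-r(A)).
G has 5 vertices, 5 edges. r(E) = 4.
Enumerate all 2^5 = 32 subsets.
Count subsets with r(E)-r(A)=1 and |A|-r(A)=0: 10.

10


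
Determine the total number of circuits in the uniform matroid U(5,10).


In U(5,10), circuits are the (6)-element subsets.
Any set of 6 elements is dependent, and removing any one element gives
an independent set of size 5, so it is a minimal dependent set.
Number of circuits = C(10,6) = 10! / (6! * 4!) = 210.

210


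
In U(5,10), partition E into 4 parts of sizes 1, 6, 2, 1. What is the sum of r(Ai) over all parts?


r(Ai) = min(|Ai|, 5) for each part.
Sum = min(1,5) + min(6,5) + min(2,5) + min(1,5)
    = 1 + 5 + 2 + 1
    = 9.

9


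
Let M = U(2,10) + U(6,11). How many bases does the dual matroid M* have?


(M1+M2)* = M1* + M2*.
M1* = U(8,10), bases: C(10,8) = 45.
M2* = U(5,11), bases: C(11,5) = 462.
|B(M*)| = 45 * 462 = 20790.

20790


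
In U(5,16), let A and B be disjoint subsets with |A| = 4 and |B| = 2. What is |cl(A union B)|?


|A union B| = 4 + 2 = 6 (disjoint).
In U(5,16), cl(S) = S if |S| < 5, else cl(S) = E.
Since 6 >= 5, cl(A union B) = E.
|cl(A union B)| = 16.

16


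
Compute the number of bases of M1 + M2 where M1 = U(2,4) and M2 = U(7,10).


Bases of a direct sum M1 + M2: |B| = |B(M1)| * |B(M2)|.
|B(U(2,4))| = C(4,2) = 6.
|B(U(7,10))| = C(10,7) = 120.
Total bases = 6 * 120 = 720.

720


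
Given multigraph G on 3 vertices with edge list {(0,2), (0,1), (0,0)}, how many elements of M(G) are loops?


In a graphic matroid, a loop is a self-loop edge (u,u) with rank 0.
Examining all 3 edges for self-loops...
Self-loops found: (0,0)
Number of loops = 1.

1


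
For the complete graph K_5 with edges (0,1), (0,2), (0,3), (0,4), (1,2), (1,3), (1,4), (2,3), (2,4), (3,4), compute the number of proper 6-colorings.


P(K_5, k) = k(k-1)(k-2)...(k-4).
P(6) = (6) * (5) * (4) * (3) * (2) = 720.

720


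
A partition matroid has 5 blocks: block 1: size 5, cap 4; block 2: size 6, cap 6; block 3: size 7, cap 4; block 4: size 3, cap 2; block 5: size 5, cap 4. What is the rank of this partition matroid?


Rank of a partition matroid = sum of min(|Si|, ci) for each block.
= min(5,4) + min(6,6) + min(7,4) + min(3,2) + min(5,4)
= 4 + 6 + 4 + 2 + 4
= 20.

20


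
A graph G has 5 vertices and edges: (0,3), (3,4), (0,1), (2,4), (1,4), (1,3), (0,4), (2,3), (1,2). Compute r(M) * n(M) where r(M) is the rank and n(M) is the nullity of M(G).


r(M) = |V| - c = 5 - 1 = 4.
nullity = |E| - r(M) = 9 - 4 = 5.
Product = 4 * 5 = 20.

20


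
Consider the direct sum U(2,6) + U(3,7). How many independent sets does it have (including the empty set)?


For a direct sum, |I(M1+M2)| = |I(M1)| * |I(M2)|.
|I(U(2,6))| = sum C(6,k) for k=0..2 = 22.
|I(U(3,7))| = sum C(7,k) for k=0..3 = 64.
Total = 22 * 64 = 1408.

1408


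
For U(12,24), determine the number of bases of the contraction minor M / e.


Contracting e from U(12,24) gives U(11,23).
Bases of U(11,23) = C(23,11) = 1352078.

1352078


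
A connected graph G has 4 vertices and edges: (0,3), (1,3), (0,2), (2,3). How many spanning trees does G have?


By Kirchhoff's matrix tree theorem, the number of spanning trees equals
the determinant of any cofactor of the Laplacian matrix L.
G has 4 vertices and 4 edges.
Computing the (3 x 3) cofactor determinant gives 3.

3


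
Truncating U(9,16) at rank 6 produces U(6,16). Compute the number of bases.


Truncating U(9,16) to rank 6 gives U(6,16).
Bases of U(6,16) are all 6-element subsets of 16 elements.
Number of bases = C(16,6) = 16! / (6! * 10!) = 8008.

8008


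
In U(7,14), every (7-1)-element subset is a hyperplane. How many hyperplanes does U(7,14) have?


Hyperplanes of U(7,14) are flats of rank 6.
In a uniform matroid, these are exactly the (6)-element subsets.
Count = C(14,6) = 14! / (6! * 8!) = 3003.

3003


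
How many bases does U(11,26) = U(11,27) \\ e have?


Deleting e from U(11,27) gives U(11,26) since n > r.
Bases of U(11,26) = C(26,11) = 26! / (11! * 15!) = 7726160.

7726160


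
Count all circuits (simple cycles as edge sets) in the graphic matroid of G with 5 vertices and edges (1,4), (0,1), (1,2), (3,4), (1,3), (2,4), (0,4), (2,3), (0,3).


A circuit in a graphic matroid = edge set of a simple cycle.
G has 5 vertices and 9 edges.
Enumerating all minimal edge subsets forming cycles...
Total circuits found: 22.

22


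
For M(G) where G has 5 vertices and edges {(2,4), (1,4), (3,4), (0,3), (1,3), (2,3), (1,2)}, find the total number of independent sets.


An independent set in a graphic matroid is an acyclic edge subset.
G has 5 vertices and 7 edges.
Enumerate all 2^7 = 128 subsets, checking for acyclicity.
Total independent sets = 76.

76


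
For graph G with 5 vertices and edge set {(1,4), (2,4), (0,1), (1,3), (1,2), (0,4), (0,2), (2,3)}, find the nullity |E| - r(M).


Cycle rank (nullity) = |E| - r(M) = |E| - (|V| - c).
|E| = 8, |V| = 5, c = 1.
Nullity = 8 - (5 - 1) = 8 - 4 = 4.

4


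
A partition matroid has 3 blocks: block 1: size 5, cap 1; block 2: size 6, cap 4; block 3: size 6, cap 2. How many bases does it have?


A basis picks exactly ci elements from block i.
Number of bases = product of C(|Si|, ci).
= C(5,1) * C(6,4) * C(6,2)
= 5 * 15 * 15
= 1125.

1125


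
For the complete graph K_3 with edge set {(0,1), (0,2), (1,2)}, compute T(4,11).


T(K_3; x,y) = x^2 + x + y.
T(4,11) = 16 + 4 + 11 = 31.

31


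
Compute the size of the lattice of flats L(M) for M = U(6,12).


Flats of U(6,12): every subset of size < 6 is a flat, plus E itself.
Count = (12 choose 0) + (12 choose 1) + (12 choose 2) + (12 choose 3) + (12 choose 4) + (12 choose 5) + 1
     = 1 + 12 + 66 + 220 + 495 + 792 + 1
     = 1587.

1587


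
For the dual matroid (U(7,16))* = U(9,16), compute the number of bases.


The dual of U(r,n) is U(n-r, n) = U(9,16).
Bases of U(9,16) are all (9)-element subsets.
|B(M*)| = C(16,9) = 16! / (9! * 7!) = 11440.

11440


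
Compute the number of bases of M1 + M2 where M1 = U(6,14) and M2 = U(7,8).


Bases of a direct sum M1 + M2: |B| = |B(M1)| * |B(M2)|.
|B(U(6,14))| = C(14,6) = 3003.
|B(U(7,8))| = C(8,7) = 8.
Total bases = 3003 * 8 = 24024.

24024


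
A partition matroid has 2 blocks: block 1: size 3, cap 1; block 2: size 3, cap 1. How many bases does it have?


A basis picks exactly ci elements from block i.
Number of bases = product of C(|Si|, ci).
= C(3,1) * C(3,1)
= 3 * 3
= 9.

9


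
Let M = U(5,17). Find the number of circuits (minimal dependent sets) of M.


In U(5,17), circuits are the (6)-element subsets.
Any set of 6 elements is dependent, and removing any one element gives
an independent set of size 5, so it is a minimal dependent set.
Number of circuits = C(17,6) = 12376.

12376


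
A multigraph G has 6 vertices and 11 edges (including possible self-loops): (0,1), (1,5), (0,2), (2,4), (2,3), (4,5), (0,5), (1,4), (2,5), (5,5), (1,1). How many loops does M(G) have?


In a graphic matroid, a loop is a self-loop edge (u,u) with rank 0.
Examining all 11 edges for self-loops...
Self-loops found: (5,5), (1,1)
Number of loops = 2.

2


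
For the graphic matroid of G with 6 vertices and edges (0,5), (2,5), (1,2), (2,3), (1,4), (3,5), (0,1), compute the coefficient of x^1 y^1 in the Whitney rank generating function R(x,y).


R(x,y) = sum over A in 2^E of x^(r(E)-r(A)) * y^(|A|-r(A)).
G has 6 vertices, 7 edges. r(E) = 5.
Enumerate all 2^7 = 128 subsets.
Count subsets with r(E)-r(A)=1 and |A|-r(A)=1: 10.

10


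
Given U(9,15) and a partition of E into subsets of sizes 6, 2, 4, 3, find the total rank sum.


r(Ai) = min(|Ai|, 9) for each part.
Sum = min(6,9) + min(2,9) + min(4,9) + min(3,9)
    = 6 + 2 + 4 + 3
    = 15.

15


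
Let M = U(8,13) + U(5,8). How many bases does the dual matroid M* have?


(M1+M2)* = M1* + M2*.
M1* = U(5,13), bases: C(13,5) = 1287.
M2* = U(3,8), bases: C(8,3) = 56.
|B(M*)| = 1287 * 56 = 72072.

72072


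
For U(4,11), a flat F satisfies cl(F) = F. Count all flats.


Flats of U(4,11): every subset of size < 4 is a flat, plus E itself.
Count = C(11,0) + C(11,1) + C(11,2) + C(11,3) + 1
     = 1 + 11 + 55 + 165 + 1
     = 233.

233


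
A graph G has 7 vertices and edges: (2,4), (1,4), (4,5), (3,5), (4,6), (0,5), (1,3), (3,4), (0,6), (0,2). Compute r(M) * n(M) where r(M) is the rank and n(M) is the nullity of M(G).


r(M) = |V| - c = 7 - 1 = 6.
nullity = |E| - r(M) = 10 - 6 = 4.
Product = 6 * 4 = 24.

24


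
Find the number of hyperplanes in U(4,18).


Hyperplanes of U(4,18) are flats of rank 3.
In a uniform matroid, these are exactly the (3)-element subsets.
Count = C(18,3) = (18 * 17 * 16) / (1 * 2 * 3) = 816.

816


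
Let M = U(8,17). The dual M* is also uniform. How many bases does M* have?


The dual of U(r,n) is U(n-r, n) = U(9,17).
Bases of U(9,17) are all (9)-element subsets.
|B(M*)| = (17 choose 9) = 24310.

24310


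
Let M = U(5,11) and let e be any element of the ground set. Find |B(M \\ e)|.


Deleting e from U(5,11) gives U(5,10) since n > r.
Bases of U(5,10) = C(10,5) = 10! / (5! * 5!) = 252.

252


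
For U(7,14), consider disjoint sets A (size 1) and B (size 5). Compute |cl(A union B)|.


|A union B| = 1 + 5 = 6 (disjoint).
In U(7,14), cl(S) = S if |S| < 7, else cl(S) = E.
Since 6 < 7, cl(A union B) = A union B.
|cl(A union B)| = 6.

6


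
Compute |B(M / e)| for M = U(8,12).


Contracting e from U(8,12) gives U(7,11).
Bases of U(7,11) = C(11,7) = 330.

330


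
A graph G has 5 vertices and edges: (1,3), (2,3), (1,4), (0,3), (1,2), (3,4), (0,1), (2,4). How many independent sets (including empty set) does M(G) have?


An independent set in a graphic matroid is an acyclic edge subset.
G has 5 vertices and 8 edges.
Enumerate all 2^8 = 256 subsets, checking for acyclicity.
Total independent sets = 128.

128


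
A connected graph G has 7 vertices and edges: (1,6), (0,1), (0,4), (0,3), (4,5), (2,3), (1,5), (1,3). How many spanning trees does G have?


By Kirchhoff's matrix tree theorem, the number of spanning trees equals
the determinant of any cofactor of the Laplacian matrix L.
G has 7 vertices and 8 edges.
Computing the (6 x 6) cofactor determinant gives 11.

11


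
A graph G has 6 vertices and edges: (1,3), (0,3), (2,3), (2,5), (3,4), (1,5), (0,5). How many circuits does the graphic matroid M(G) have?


A circuit in a graphic matroid = edge set of a simple cycle.
G has 6 vertices and 7 edges.
Enumerating all minimal edge subsets forming cycles...
Total circuits found: 3.

3


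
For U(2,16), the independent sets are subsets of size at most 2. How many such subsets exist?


Independent sets of U(2,16) are all subsets of size <= 2.
Count = C(16,0) + C(16,1) + C(16,2)
     = 1 + 16 + 120
     = 137.

137


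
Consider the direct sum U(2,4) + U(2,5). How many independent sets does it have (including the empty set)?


For a direct sum, |I(M1+M2)| = |I(M1)| * |I(M2)|.
|I(U(2,4))| = sum C(4,k) for k=0..2 = 11.
|I(U(2,5))| = sum C(5,k) for k=0..2 = 16.
Total = 11 * 16 = 176.

176


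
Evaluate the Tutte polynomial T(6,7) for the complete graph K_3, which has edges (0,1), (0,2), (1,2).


T(K_3; x,y) = x^2 + x + y.
T(6,7) = 36 + 6 + 7 = 49.

49


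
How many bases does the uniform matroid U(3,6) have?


Bases of U(3,6) are all 3-element subsets of the 6-element ground set.
Number of bases = C(6,3).
(6 choose 3) = 20.

20


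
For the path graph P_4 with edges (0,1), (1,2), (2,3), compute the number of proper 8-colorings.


P(P_4, k) = k * (k-1)^(3).
P(8) = 8 * 7^3 = 8 * 343 = 2744.

2744


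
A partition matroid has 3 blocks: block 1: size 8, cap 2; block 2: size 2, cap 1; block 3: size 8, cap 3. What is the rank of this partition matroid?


Rank of a partition matroid = sum of min(|Si|, ci) for each block.
= min(8,2) + min(2,1) + min(8,3)
= 2 + 1 + 3
= 6.

6


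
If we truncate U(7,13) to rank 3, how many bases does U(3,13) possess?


Truncating U(7,13) to rank 3 gives U(3,13).
Bases of U(3,13) are all 3-element subsets of 13 elements.
Number of bases = (13 choose 3) = 286.

286


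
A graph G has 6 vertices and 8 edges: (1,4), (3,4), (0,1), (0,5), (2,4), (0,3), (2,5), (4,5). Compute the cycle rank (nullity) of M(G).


Cycle rank (nullity) = |E| - r(M) = |E| - (|V| - c).
|E| = 8, |V| = 6, c = 1.
Nullity = 8 - (6 - 1) = 8 - 5 = 3.

3


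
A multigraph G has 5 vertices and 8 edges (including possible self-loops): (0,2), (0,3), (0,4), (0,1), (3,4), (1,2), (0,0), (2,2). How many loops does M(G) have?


In a graphic matroid, a loop is a self-loop edge (u,u) with rank 0.
Examining all 8 edges for self-loops...
Self-loops found: (0,0), (2,2)
Number of loops = 2.

2


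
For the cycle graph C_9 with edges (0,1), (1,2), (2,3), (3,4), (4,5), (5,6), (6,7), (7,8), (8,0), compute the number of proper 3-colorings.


P(C_9, k) = (k-1)^9 + (-1)^9*(k-1).
P(3) = (2)^9 - 2
= 512 - 2 = 510.

510


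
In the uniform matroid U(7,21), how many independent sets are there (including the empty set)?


Independent sets of U(7,21) are all subsets of size <= 7.
Count = (21 choose 0) + (21 choose 1) + (21 choose 2) + (21 choose 3) + (21 choose 4) + (21 choose 5) + (21 choose 6) + (21 choose 7)
     = 1 + 21 + 210 + 1330 + 5985 + 20349 + 54264 + 116280
     = 198440.

198440


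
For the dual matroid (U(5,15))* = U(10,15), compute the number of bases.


The dual of U(r,n) is U(n-r, n) = U(10,15).
Bases of U(10,15) are all (10)-element subsets.
|B(M*)| = C(15,10) = 3003.

3003


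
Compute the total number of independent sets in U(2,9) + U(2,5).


For a direct sum, |I(M1+M2)| = |I(M1)| * |I(M2)|.
|I(U(2,9))| = sum C(9,k) for k=0..2 = 46.
|I(U(2,5))| = sum C(5,k) for k=0..2 = 16.
Total = 46 * 16 = 736.

736


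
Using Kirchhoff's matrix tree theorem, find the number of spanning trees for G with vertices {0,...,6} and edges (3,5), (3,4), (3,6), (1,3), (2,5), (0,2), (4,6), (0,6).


By Kirchhoff's matrix tree theorem, the number of spanning trees equals
the determinant of any cofactor of the Laplacian matrix L.
G has 7 vertices and 8 edges.
Computing the (6 x 6) cofactor determinant gives 14.

14


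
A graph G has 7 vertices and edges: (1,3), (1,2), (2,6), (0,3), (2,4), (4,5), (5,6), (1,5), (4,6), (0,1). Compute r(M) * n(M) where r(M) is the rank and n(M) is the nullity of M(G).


r(M) = |V| - c = 7 - 1 = 6.
nullity = |E| - r(M) = 10 - 6 = 4.
Product = 6 * 4 = 24.

24


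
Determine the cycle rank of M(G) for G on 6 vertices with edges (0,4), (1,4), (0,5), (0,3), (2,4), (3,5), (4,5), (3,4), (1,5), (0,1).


Cycle rank (nullity) = |E| - r(M) = |E| - (|V| - c).
|E| = 10, |V| = 6, c = 1.
Nullity = 10 - (6 - 1) = 10 - 5 = 5.

5


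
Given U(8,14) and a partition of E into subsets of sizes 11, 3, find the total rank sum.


r(Ai) = min(|Ai|, 8) for each part.
Sum = min(11,8) + min(3,8)
    = 8 + 3
    = 11.

11


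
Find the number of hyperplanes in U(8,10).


Hyperplanes of U(8,10) are flats of rank 7.
In a uniform matroid, these are exactly the (7)-element subsets.
Count = (10 choose 7) = 120.

120


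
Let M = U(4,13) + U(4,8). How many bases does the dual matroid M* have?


(M1+M2)* = M1* + M2*.
M1* = U(9,13), bases: C(13,9) = 715.
M2* = U(4,8), bases: C(8,4) = 70.
|B(M*)| = 715 * 70 = 50050.

50050


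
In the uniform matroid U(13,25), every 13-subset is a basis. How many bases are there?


Bases of U(13,25) are all 13-element subsets of the 25-element ground set.
Number of bases = C(25,13).
C(25,13) = 5200300.

5200300


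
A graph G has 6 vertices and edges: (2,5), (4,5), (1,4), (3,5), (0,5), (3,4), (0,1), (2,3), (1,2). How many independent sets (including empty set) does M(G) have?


An independent set in a graphic matroid is an acyclic edge subset.
G has 6 vertices and 9 edges.
Enumerate all 2^9 = 512 subsets, checking for acyclicity.
Total independent sets = 306.

306


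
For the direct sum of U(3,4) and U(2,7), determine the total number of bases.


Bases of a direct sum M1 + M2: |B| = |B(M1)| * |B(M2)|.
|B(U(3,4))| = C(4,3) = 4.
|B(U(2,7))| = C(7,2) = 21.
Total bases = 4 * 21 = 84.

84


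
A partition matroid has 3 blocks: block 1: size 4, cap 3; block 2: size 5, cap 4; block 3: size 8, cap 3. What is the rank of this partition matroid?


Rank of a partition matroid = sum of min(|Si|, ci) for each block.
= min(4,3) + min(5,4) + min(8,3)
= 3 + 4 + 3
= 10.

10


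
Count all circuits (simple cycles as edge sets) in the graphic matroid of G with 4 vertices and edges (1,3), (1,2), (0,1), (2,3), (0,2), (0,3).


A circuit in a graphic matroid = edge set of a simple cycle.
G has 4 vertices and 6 edges.
Enumerating all minimal edge subsets forming cycles...
Total circuits found: 7.

7


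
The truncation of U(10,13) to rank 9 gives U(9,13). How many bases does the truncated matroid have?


Truncating U(10,13) to rank 9 gives U(9,13).
Bases of U(9,13) are all 9-element subsets of 13 elements.
Number of bases = (13 choose 9) = 715.

715


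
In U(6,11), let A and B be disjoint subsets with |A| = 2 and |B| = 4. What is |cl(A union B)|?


|A union B| = 2 + 4 = 6 (disjoint).
In U(6,11), cl(S) = S if |S| < 6, else cl(S) = E.
Since 6 >= 6, cl(A union B) = E.
|cl(A union B)| = 11.

11


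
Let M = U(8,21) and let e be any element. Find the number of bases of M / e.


Contracting e from U(8,21) gives U(7,20).
Bases of U(7,20) = C(20,7) = 20! / (7! * 13!) = 77520.

77520


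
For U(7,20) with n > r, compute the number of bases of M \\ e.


Deleting e from U(7,20) gives U(7,19) since n > r.
Bases of U(7,19) = (19 choose 7) = 50388.

50388


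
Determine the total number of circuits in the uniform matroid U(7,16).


In U(7,16), circuits are the (8)-element subsets.
Any set of 8 elements is dependent, and removing any one element gives
an independent set of size 7, so it is a minimal dependent set.
Number of circuits = C(16,8) = 16! / (8! * 8!) = 12870.

12870


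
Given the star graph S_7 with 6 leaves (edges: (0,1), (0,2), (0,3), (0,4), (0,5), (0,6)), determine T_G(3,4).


A star on 7 vertices is a tree with 6 edges.
T(x,y) = x^(6) for any tree.
T(3,4) = 3^6 = 729.

729


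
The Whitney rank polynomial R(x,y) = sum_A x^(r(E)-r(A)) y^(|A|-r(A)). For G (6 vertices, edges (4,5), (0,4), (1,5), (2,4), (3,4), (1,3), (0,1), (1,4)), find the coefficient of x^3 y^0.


R(x,y) = sum over A in 2^E of x^(r(E)-r(A)) * y^(|A|-r(A)).
G has 6 vertices, 8 edges. r(E) = 5.
Enumerate all 2^8 = 256 subsets.
Count subsets with r(E)-r(A)=3 and |A|-r(A)=0: 28.

28


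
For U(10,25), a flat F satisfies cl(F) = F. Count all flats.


Flats of U(10,25): every subset of size < 10 is a flat, plus E itself.
Count = C(25,0) + C(25,1) + C(25,2) + C(25,3) + C(25,4) + C(25,5) + C(25,6) + C(25,7) + C(25,8) + C(25,9) + 1
     = 1 + 25 + 300 + 2300 + 12650 + 53130 + 177100 + 480700 + 1081575 + 2042975 + 1
     = 3850757.

3850757


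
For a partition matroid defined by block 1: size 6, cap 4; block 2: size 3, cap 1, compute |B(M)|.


A basis picks exactly ci elements from block i.
Number of bases = product of C(|Si|, ci).
= C(6,4) * C(3,1)
= 15 * 3
= 45.

45


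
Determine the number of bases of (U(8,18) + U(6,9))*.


(M1+M2)* = M1* + M2*.
M1* = U(10,18), bases: C(18,10) = 43758.
M2* = U(3,9), bases: C(9,3) = 84.
|B(M*)| = 43758 * 84 = 3675672.

3675672


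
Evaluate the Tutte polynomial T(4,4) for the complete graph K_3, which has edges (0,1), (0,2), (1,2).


T(K_3; x,y) = x^2 + x + y.
T(4,4) = 16 + 4 + 4 = 24.

24


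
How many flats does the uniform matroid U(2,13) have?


Flats of U(2,13): every subset of size < 2 is a flat, plus E itself.
Count = (13 choose 0) + (13 choose 1) + 1
     = 1 + 13 + 1
     = 15.

15


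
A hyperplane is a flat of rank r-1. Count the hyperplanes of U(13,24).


Hyperplanes of U(13,24) are flats of rank 12.
In a uniform matroid, these are exactly the (12)-element subsets.
Count = (24 choose 12) = 2704156.

2704156


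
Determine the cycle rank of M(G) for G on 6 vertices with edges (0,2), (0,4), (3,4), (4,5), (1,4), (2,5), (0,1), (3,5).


Cycle rank (nullity) = |E| - r(M) = |E| - (|V| - c).
|E| = 8, |V| = 6, c = 1.
Nullity = 8 - (6 - 1) = 8 - 5 = 3.

3


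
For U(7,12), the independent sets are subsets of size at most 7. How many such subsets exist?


Independent sets of U(7,12) are all subsets of size <= 7.
Count = C(12,0) + C(12,1) + C(12,2) + C(12,3) + C(12,4) + C(12,5) + C(12,6) + C(12,7)
     = 1 + 12 + 66 + 220 + 495 + 792 + 924 + 792
     = 3302.

3302


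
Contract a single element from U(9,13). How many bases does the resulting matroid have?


Contracting e from U(9,13) gives U(8,12).
Bases of U(8,12) = (12 choose 8) = 495.

495


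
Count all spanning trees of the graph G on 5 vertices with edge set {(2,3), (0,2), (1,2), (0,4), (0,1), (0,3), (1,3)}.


By Kirchhoff's matrix tree theorem, the number of spanning trees equals
the determinant of any cofactor of the Laplacian matrix L.
G has 5 vertices and 7 edges.
Computing the (4 x 4) cofactor determinant gives 16.

16


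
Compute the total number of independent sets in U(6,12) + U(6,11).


For a direct sum, |I(M1+M2)| = |I(M1)| * |I(M2)|.
|I(U(6,12))| = sum C(12,k) for k=0..6 = 2510.
|I(U(6,11))| = sum C(11,k) for k=0..6 = 1486.
Total = 2510 * 1486 = 3729860.

3729860


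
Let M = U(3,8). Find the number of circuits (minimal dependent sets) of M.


In U(3,8), circuits are the (4)-element subsets.
Any set of 4 elements is dependent, and removing any one element gives
an independent set of size 3, so it is a minimal dependent set.
Number of circuits = C(8,4) = 8! / (4! * 4!) = 70.

70


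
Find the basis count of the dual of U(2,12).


The dual of U(r,n) is U(n-r, n) = U(10,12).
Bases of U(10,12) are all (10)-element subsets.
|B(M*)| = C(12,10) = 66.

66


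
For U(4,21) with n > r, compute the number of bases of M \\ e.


Deleting e from U(4,21) gives U(4,20) since n > r.
Bases of U(4,20) = C(20,4) = 20! / (4! * 16!) = 4845.

4845


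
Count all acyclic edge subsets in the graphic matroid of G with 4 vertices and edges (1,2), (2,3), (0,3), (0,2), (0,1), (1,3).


An independent set in a graphic matroid is an acyclic edge subset.
G has 4 vertices and 6 edges.
Enumerate all 2^6 = 64 subsets, checking for acyclicity.
Total independent sets = 38.

38


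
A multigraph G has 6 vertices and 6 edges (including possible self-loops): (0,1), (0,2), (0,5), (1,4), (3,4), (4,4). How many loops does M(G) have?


In a graphic matroid, a loop is a self-loop edge (u,u) with rank 0.
Examining all 6 edges for self-loops...
Self-loops found: (4,4)
Number of loops = 1.

1


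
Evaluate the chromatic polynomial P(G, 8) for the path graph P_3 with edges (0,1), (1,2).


P(P_3, k) = k * (k-1)^(2).
P(8) = 8 * 7^2 = 8 * 49 = 392.

392


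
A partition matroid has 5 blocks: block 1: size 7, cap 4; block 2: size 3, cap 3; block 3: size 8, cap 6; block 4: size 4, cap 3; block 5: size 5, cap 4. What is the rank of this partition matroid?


Rank of a partition matroid = sum of min(|Si|, ci) for each block.
= min(7,4) + min(3,3) + min(8,6) + min(4,3) + min(5,4)
= 4 + 3 + 6 + 3 + 4
= 20.

20


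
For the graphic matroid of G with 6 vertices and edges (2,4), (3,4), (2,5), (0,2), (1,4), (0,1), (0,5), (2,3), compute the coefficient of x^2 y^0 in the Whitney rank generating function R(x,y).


R(x,y) = sum over A in 2^E of x^(r(E)-r(A)) * y^(|A|-r(A)).
G has 6 vertices, 8 edges. r(E) = 5.
Enumerate all 2^8 = 256 subsets.
Count subsets with r(E)-r(A)=2 and |A|-r(A)=0: 54.

54


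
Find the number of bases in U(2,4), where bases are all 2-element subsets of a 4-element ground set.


Bases of U(2,4) are all 2-element subsets of the 4-element ground set.
Number of bases = C(4,2).
C(4,2) = 4! / (2! * 2!) = 6.

6


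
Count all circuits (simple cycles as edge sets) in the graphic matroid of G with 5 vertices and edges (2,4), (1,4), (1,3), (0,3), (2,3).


A circuit in a graphic matroid = edge set of a simple cycle.
G has 5 vertices and 5 edges.
Enumerating all minimal edge subsets forming cycles...
Total circuits found: 1.

1


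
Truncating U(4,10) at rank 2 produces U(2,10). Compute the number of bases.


Truncating U(4,10) to rank 2 gives U(2,10).
Bases of U(2,10) are all 2-element subsets of 10 elements.
Number of bases = C(10,2) = (10 * 9) / (1 * 2) = 45.

45


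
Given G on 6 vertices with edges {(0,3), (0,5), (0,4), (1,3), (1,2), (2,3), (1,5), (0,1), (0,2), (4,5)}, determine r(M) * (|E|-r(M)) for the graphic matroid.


r(M) = |V| - c = 6 - 1 = 5.
nullity = |E| - r(M) = 10 - 5 = 5.
Product = 5 * 5 = 25.

25


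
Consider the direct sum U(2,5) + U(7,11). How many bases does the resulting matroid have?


Bases of a direct sum M1 + M2: |B| = |B(M1)| * |B(M2)|.
|B(U(2,5))| = C(5,2) = 10.
|B(U(7,11))| = C(11,7) = 330.
Total bases = 10 * 330 = 3300.

3300


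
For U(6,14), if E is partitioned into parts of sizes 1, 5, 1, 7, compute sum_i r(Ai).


r(Ai) = min(|Ai|, 6) for each part.
Sum = min(1,6) + min(5,6) + min(1,6) + min(7,6)
    = 1 + 5 + 1 + 6
    = 13.

13


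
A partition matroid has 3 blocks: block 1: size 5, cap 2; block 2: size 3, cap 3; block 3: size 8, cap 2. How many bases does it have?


A basis picks exactly ci elements from block i.
Number of bases = product of C(|Si|, ci).
= C(5,2) * C(3,3) * C(8,2)
= 10 * 1 * 28
= 280.

280


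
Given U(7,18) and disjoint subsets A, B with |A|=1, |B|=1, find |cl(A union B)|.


|A union B| = 1 + 1 = 2 (disjoint).
In U(7,18), cl(S) = S if |S| < 7, else cl(S) = E.
Since 2 < 7, cl(A union B) = A union B.
|cl(A union B)| = 2.

2


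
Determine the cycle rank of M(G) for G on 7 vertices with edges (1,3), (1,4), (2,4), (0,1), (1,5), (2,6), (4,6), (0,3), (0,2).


Cycle rank (nullity) = |E| - r(M) = |E| - (|V| - c).
|E| = 9, |V| = 7, c = 1.
Nullity = 9 - (7 - 1) = 9 - 6 = 3.

3


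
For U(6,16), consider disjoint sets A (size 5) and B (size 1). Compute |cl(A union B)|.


|A union B| = 5 + 1 = 6 (disjoint).
In U(6,16), cl(S) = S if |S| < 6, else cl(S) = E.
Since 6 >= 6, cl(A union B) = E.
|cl(A union B)| = 16.

16


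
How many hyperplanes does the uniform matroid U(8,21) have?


Hyperplanes of U(8,21) are flats of rank 7.
In a uniform matroid, these are exactly the (7)-element subsets.
Count = C(21,7) = 21! / (7! * 14!) = 116280.

116280


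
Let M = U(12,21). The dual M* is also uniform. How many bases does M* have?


The dual of U(r,n) is U(n-r, n) = U(9,21).
Bases of U(9,21) are all (9)-element subsets.
|B(M*)| = C(21,9) = 21! / (9! * 12!) = 293930.

293930


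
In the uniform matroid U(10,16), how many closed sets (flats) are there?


Flats of U(10,16): every subset of size < 10 is a flat, plus E itself.
Count = C(16,0) + C(16,1) + C(16,2) + C(16,3) + C(16,4) + C(16,5) + C(16,6) + C(16,7) + C(16,8) + C(16,9) + 1
     = 1 + 16 + 120 + 560 + 1820 + 4368 + 8008 + 11440 + 12870 + 11440 + 1
     = 50644.

50644


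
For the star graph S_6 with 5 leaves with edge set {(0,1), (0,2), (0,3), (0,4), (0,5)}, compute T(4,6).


A star on 6 vertices is a tree with 5 edges.
T(x,y) = x^(5) for any tree.
T(4,6) = 4^5 = 1024.

1024


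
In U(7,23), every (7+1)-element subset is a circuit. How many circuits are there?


In U(7,23), circuits are the (8)-element subsets.
Any set of 8 elements is dependent, and removing any one element gives
an independent set of size 7, so it is a minimal dependent set.
Number of circuits = C(23,8) = 23! / (8! * 15!) = 490314.

490314


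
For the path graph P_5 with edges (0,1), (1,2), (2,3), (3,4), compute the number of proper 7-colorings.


P(P_5, k) = k * (k-1)^(4).
P(7) = 7 * 6^4 = 7 * 1296 = 9072.

9072


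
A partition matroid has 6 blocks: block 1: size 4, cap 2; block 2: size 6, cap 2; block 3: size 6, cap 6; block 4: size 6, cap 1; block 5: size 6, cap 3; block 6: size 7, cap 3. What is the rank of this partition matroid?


Rank of a partition matroid = sum of min(|Si|, ci) for each block.
= min(4,2) + min(6,2) + min(6,6) + min(6,1) + min(6,3) + min(7,3)
= 2 + 2 + 6 + 1 + 3 + 3
= 17.

17


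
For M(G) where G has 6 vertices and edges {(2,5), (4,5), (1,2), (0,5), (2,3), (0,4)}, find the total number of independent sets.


An independent set in a graphic matroid is an acyclic edge subset.
G has 6 vertices and 6 edges.
Enumerate all 2^6 = 64 subsets, checking for acyclicity.
Total independent sets = 56.

56


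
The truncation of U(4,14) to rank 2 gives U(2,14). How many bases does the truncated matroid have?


Truncating U(4,14) to rank 2 gives U(2,14).
Bases of U(2,14) are all 2-element subsets of 14 elements.
Number of bases = C(14,2) = 14! / (2! * 12!) = 91.

91


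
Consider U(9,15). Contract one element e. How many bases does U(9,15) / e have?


Contracting e from U(9,15) gives U(8,14).
Bases of U(8,14) = (14 choose 8) = 3003.

3003


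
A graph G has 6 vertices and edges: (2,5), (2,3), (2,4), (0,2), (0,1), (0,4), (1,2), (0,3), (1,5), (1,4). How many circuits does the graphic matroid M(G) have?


A circuit in a graphic matroid = edge set of a simple cycle.
G has 6 vertices and 10 edges.
Enumerating all minimal edge subsets forming cycles...
Total circuits found: 19.

19


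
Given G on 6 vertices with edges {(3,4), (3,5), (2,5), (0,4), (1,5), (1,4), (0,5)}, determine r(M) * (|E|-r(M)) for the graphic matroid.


r(M) = |V| - c = 6 - 1 = 5.
nullity = |E| - r(M) = 7 - 5 = 2.
Product = 5 * 2 = 10.

10


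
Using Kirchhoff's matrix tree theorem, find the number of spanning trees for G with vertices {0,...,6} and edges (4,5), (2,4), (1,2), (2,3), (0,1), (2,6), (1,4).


By Kirchhoff's matrix tree theorem, the number of spanning trees equals
the determinant of any cofactor of the Laplacian matrix L.
G has 7 vertices and 7 edges.
Computing the (6 x 6) cofactor determinant gives 3.

3


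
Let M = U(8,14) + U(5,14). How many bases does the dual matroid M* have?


(M1+M2)* = M1* + M2*.
M1* = U(6,14), bases: C(14,6) = 3003.
M2* = U(9,14), bases: C(14,9) = 2002.
|B(M*)| = 3003 * 2002 = 6012006.

6012006


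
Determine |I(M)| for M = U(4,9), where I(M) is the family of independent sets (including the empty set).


Independent sets of U(4,9) are all subsets of size <= 4.
Count = (9 choose 0) + (9 choose 1) + (9 choose 2) + (9 choose 3) + (9 choose 4)
     = 1 + 9 + 36 + 84 + 126
     = 256.

256


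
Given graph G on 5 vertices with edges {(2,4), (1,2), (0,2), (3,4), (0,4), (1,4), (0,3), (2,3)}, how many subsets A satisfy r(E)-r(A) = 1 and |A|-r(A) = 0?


R(x,y) = sum over A in 2^E of x^(r(E)-r(A)) * y^(|A|-r(A)).
G has 5 vertices, 8 edges. r(E) = 4.
Enumerate all 2^8 = 256 subsets.
Count subsets with r(E)-r(A)=1 and |A|-r(A)=0: 51.

51


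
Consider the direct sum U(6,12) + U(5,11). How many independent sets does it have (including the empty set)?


For a direct sum, |I(M1+M2)| = |I(M1)| * |I(M2)|.
|I(U(6,12))| = sum C(12,k) for k=0..6 = 2510.
|I(U(5,11))| = sum C(11,k) for k=0..5 = 1024.
Total = 2510 * 1024 = 2570240.

2570240


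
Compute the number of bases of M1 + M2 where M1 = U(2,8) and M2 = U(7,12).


Bases of a direct sum M1 + M2: |B| = |B(M1)| * |B(M2)|.
|B(U(2,8))| = C(8,2) = 28.
|B(U(7,12))| = C(12,7) = 792.
Total bases = 28 * 792 = 22176.

22176


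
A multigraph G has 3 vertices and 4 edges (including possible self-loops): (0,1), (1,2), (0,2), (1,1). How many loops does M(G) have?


In a graphic matroid, a loop is a self-loop edge (u,u) with rank 0.
Examining all 4 edges for self-loops...
Self-loops found: (1,1)
Number of loops = 1.

1


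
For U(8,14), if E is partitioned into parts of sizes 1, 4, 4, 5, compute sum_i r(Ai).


r(Ai) = min(|Ai|, 8) for each part.
Sum = min(1,8) + min(4,8) + min(4,8) + min(5,8)
    = 1 + 4 + 4 + 5
    = 14.

14


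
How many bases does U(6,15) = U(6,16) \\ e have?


Deleting e from U(6,16) gives U(6,15) since n > r.
Bases of U(6,15) = C(15,6) = 5005.

5005


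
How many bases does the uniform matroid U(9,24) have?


Bases of U(9,24) are all 9-element subsets of the 24-element ground set.
Number of bases = C(24,9).
C(24,9) = 1307504.

1307504


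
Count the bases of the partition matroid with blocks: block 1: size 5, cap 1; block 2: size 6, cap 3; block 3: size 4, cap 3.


A basis picks exactly ci elements from block i.
Number of bases = product of C(|Si|, ci).
= C(5,1) * C(6,3) * C(4,3)
= 5 * 20 * 4
= 400.

400


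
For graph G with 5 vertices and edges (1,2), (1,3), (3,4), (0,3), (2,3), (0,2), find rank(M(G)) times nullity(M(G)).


r(M) = |V| - c = 5 - 1 = 4.
nullity = |E| - r(M) = 6 - 4 = 2.
Product = 4 * 2 = 8.

8


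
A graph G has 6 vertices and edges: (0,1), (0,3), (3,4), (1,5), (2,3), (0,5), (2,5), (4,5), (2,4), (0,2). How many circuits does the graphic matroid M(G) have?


A circuit in a graphic matroid = edge set of a simple cycle.
G has 6 vertices and 10 edges.
Enumerating all minimal edge subsets forming cycles...
Total circuits found: 21.

21


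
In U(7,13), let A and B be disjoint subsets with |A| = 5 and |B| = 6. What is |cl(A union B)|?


|A union B| = 5 + 6 = 11 (disjoint).
In U(7,13), cl(S) = S if |S| < 7, else cl(S) = E.
Since 11 >= 7, cl(A union B) = E.
|cl(A union B)| = 13.

13


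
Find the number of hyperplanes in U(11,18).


Hyperplanes of U(11,18) are flats of rank 10.
In a uniform matroid, these are exactly the (10)-element subsets.
Count = C(18,10) = 43758.

43758


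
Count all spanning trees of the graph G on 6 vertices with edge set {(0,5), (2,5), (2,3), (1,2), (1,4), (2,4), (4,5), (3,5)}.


By Kirchhoff's matrix tree theorem, the number of spanning trees equals
the determinant of any cofactor of the Laplacian matrix L.
G has 6 vertices and 8 edges.
Computing the (5 x 5) cofactor determinant gives 21.

21


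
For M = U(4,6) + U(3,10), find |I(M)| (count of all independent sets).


For a direct sum, |I(M1+M2)| = |I(M1)| * |I(M2)|.
|I(U(4,6))| = sum C(6,k) for k=0..4 = 57.
|I(U(3,10))| = sum C(10,k) for k=0..3 = 176.
Total = 57 * 176 = 10032.

10032


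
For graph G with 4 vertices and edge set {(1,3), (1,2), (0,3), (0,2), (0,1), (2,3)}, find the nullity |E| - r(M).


Cycle rank (nullity) = |E| - r(M) = |E| - (|V| - c).
|E| = 6, |V| = 4, c = 1.
Nullity = 6 - (4 - 1) = 6 - 3 = 3.

3


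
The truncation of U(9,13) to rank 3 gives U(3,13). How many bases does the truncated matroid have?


Truncating U(9,13) to rank 3 gives U(3,13).
Bases of U(3,13) are all 3-element subsets of 13 elements.
Number of bases = C(13,3) = 13! / (3! * 10!) = 286.

286


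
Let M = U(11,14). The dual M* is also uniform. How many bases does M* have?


The dual of U(r,n) is U(n-r, n) = U(3,14).
Bases of U(3,14) are all (3)-element subsets.
|B(M*)| = (14 choose 3) = 364.

364


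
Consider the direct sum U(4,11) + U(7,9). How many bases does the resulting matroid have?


Bases of a direct sum M1 + M2: |B| = |B(M1)| * |B(M2)|.
|B(U(4,11))| = C(11,4) = 330.
|B(U(7,9))| = C(9,7) = 36.
Total bases = 330 * 36 = 11880.

11880


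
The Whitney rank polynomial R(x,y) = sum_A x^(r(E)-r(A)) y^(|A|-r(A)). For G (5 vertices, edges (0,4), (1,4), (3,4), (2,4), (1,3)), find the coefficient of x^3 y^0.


R(x,y) = sum over A in 2^E of x^(r(E)-r(A)) * y^(|A|-r(A)).
G has 5 vertices, 5 edges. r(E) = 4.
Enumerate all 2^5 = 32 subsets.
Count subsets with r(E)-r(A)=3 and |A|-r(A)=0: 5.

5


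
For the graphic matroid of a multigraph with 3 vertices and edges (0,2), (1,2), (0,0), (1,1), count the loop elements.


In a graphic matroid, a loop is a self-loop edge (u,u) with rank 0.
Examining all 4 edges for self-loops...
Self-loops found: (0,0), (1,1)
Number of loops = 2.

2


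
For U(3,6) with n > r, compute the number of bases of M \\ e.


Deleting e from U(3,6) gives U(3,5) since n > r.
Bases of U(3,5) = C(5,3) = 5! / (3! * 2!) = 10.

10


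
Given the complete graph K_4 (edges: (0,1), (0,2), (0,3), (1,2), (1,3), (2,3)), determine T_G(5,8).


T(K_4; x,y) = x^3 + 3x^2 + 4xy + 2x + y^3 + 3y^2 + 2y.
Substituting x=5, y=8:
= 125 + 75 + 160 + 10 + 512 + 192 + 16
= 1090.

1090


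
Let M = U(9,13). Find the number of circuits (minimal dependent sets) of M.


In U(9,13), circuits are the (10)-element subsets.
Any set of 10 elements is dependent, and removing any one element gives
an independent set of size 9, so it is a minimal dependent set.
Number of circuits = C(13,10) = 13! / (10! * 3!) = 286.

286


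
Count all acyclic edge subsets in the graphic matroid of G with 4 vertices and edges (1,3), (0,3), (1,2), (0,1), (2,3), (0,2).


An independent set in a graphic matroid is an acyclic edge subset.
G has 4 vertices and 6 edges.
Enumerate all 2^6 = 64 subsets, checking for acyclicity.
Total independent sets = 38.

38


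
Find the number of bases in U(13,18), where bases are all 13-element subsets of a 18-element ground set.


Bases of U(13,18) are all 13-element subsets of the 18-element ground set.
Number of bases = C(18,13).
C(18,13) = 18! / (13! * 5!) = 8568.

8568


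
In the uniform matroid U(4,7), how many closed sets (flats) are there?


Flats of U(4,7): every subset of size < 4 is a flat, plus E itself.
Count = C(7,0) + C(7,1) + C(7,2) + C(7,3) + 1
     = 1 + 7 + 21 + 35 + 1
     = 65.

65
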